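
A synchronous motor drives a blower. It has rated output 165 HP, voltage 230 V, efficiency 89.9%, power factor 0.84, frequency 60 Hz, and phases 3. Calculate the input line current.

409 A

P_out = 165 × 746 = 123090 W
P_in = P_out / η = 123090 / 0.899 = 136919 W
I_L = P_in / (√3·V_L·cosφ) = 136919 / (1.732 × 230 × 0.84) = 409 A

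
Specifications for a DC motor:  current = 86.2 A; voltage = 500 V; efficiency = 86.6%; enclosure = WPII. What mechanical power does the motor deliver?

P_in = V·I = 500 × 86.2 = 43100 W
P_out = η·P_in = 0.866 × 43100 = 37325 W

37.3 kW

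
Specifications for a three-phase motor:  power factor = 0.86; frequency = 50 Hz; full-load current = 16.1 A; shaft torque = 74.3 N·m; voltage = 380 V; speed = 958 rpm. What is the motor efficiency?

81.8 %

ω = 2π × 958/60 = 100.3 rad/s; P_out = τω = 74.3 × 100.3 = 7452 W
P_in = √3·V_L·I_L·cosφ = 1.732 × 380 × 16.1 × 0.86 = 9113 W
η = P_out / P_in = 7452 / 9113 = 0.818 = 81.8%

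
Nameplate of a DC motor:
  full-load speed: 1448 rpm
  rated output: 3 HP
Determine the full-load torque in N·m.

P_out = 3 × 746 = 2238 W
ω = 2π × 1448/60 = 151.6 rad/s
τ = P_out/ω = 2238/151.6 = 14.8 N·m

14.8 N·m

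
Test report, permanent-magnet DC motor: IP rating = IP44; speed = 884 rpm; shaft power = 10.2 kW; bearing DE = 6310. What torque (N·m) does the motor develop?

ω = 2π × 884/60 = 92.57 rad/s
τ = P/ω = 10200/92.57 = 110 N·m

110 N·m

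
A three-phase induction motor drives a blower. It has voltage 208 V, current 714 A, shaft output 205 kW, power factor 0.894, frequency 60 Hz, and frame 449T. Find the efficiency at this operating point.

P_out = 205 kW = 205000 W
P_in = √3·V_L·I_L·cosφ = 1.732 × 208 × 714 × 0.894 = 229957 W
η = P_out / P_in = 205000 / 229957 = 0.891 = 89.1%

89.1 %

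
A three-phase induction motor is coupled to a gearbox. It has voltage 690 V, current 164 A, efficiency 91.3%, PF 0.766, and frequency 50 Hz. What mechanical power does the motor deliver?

P_in = √3·V·I·cosφ = 1.732 × 690 × 164 × 0.766 = 150131 W
P_out = η·P_in = 0.913 × 150131 = 137070 W

137 kW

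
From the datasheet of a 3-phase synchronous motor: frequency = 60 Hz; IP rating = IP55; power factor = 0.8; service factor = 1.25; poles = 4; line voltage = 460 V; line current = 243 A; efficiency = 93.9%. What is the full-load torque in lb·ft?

569 lb·ft

P_in = √3·V·I·cosφ = 1.732 × 460 × 243 × 0.8 = 154882 W
P_out = η·P_in = 0.939 × 154882 = 145434 W
n = n_s = 120×60/4 = 1800 rpm (synchronous)
ω = 2π×1800/60 = 188.5 rad/s
τ = P_out/ω = 145434/188.5 = 771.5 N·m
In lb·ft: 771.5/1.356 = 569 lb·ft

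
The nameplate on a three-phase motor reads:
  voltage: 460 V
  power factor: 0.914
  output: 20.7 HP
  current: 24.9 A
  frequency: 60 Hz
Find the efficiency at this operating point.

85.2 %

P_out = 20.7 × 746 = 15442 W
P_in = √3·V_L·I_L·cosφ = 1.732 × 460 × 24.9 × 0.914 = 18132 W
η = P_out / P_in = 15442 / 18132 = 0.852 = 85.2%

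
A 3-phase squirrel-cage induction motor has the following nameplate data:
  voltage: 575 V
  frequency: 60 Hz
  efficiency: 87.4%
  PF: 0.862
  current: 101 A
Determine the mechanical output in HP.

102 HP

P_in = √3·V·I·cosφ = 1.732 × 575 × 101 × 0.862 = 86705 W
P_out = η·P_in = 0.874 × 86705 = 75780 W
= 75780/746 = 102 HP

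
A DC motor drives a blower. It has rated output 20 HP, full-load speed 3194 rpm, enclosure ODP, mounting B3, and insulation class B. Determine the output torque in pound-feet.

P_out = 20 × 746 = 14920 W
ω = 2π × 3194/60 = 334.5 rad/s
τ = P_out/ω = 14920/334.5 = 44.6 N·m
In lb·ft: 44.6/1.356 = 32.9 lb·ft

32.9 lb·ft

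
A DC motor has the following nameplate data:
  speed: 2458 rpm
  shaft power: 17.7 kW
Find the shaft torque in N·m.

68.8 N·m

ω = 2π × 2458/60 = 257.4 rad/s
τ = P/ω = 17700/257.4 = 68.8 N·m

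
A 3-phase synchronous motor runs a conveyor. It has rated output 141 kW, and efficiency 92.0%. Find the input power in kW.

153 kW

P_out = 141000 W
P_in = P_out/η = 141000/0.92 = 153261 W = 153 kW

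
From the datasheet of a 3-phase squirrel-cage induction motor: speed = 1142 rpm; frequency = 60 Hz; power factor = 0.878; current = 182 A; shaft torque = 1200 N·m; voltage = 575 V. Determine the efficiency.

ω = 2π × 1142/60 = 119.6 rad/s; P_out = τω = 1200 × 119.6 = 143520 W
P_in = √3·V_L·I_L·cosφ = 1.732 × 575 × 182 × 0.878 = 159141 W
η = P_out / P_in = 143520 / 159141 = 0.902 = 90.2%

90.2 %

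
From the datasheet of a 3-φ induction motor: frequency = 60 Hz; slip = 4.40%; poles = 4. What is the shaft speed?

n_s = 120f/p = 120×60/4 = 1800 rpm
n = n_s(1 − s) = 1800 × (1 − 0.044) = 1721 rpm

1721 rpm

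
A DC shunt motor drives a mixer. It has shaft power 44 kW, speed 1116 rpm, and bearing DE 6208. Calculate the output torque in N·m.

376 N·m

ω = 2π × 1116/60 = 116.9 rad/s
τ = P/ω = 44000/116.9 = 376 N·m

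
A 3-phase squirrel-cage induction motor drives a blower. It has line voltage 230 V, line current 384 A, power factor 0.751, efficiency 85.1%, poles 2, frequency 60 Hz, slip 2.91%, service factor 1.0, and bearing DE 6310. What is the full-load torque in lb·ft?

P_in = √3·V·I·cosφ = 1.732 × 230 × 384 × 0.751 = 114881 W
P_out = η·P_in = 0.851 × 114881 = 97764 W
n_s = 120×60/2 = 3600 rpm; n = 3600×(1−0.0291) = 3495 rpm
ω = 2π×3495/60 = 366 rad/s
τ = P_out/ω = 97764/366 = 267.1 N·m
In lb·ft: 267.1/1.356 = 197 lb·ft

197 lb·ft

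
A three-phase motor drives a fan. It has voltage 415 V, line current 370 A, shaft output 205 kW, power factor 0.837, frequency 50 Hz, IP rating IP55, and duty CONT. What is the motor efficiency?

92.1 %

P_out = 205 kW = 205000 W
P_in = √3·V_L·I_L·cosφ = 1.732 × 415 × 370 × 0.837 = 222599 W
η = P_out / P_in = 205000 / 222599 = 0.921 = 92.1%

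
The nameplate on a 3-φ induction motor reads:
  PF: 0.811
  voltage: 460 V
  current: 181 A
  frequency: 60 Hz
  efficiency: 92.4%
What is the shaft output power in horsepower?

P_in = √3·V·I·cosφ = 1.732 × 460 × 181 × 0.811 = 116951 W
P_out = η·P_in = 0.924 × 116951 = 108063 W
= 108063/746 = 145 HP

145 HP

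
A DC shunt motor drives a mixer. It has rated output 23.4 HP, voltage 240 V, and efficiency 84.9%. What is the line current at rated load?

P_out = 23.4 × 746 = 17456 W
P_in = P_out / η = 17456 / 0.849 = 20561 W
I = P_in / V = 20561 / 240 = 85.7 A

85.7 A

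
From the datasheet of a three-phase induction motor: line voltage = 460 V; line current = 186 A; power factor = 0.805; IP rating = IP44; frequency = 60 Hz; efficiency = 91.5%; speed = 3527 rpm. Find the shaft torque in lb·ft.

218 lb·ft

P_in = √3·V·I·cosφ = 1.732 × 460 × 186 × 0.805 = 119293 W
P_out = η·P_in = 0.915 × 119293 = 109153 W
n = 3527 rpm
ω = 2π×3527/60 = 369.3 rad/s
τ = P_out/ω = 109153/369.3 = 295.6 N·m
In lb·ft: 295.6/1.356 = 218 lb·ft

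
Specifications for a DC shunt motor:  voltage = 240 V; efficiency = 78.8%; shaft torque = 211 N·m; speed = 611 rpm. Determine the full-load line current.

71.4 A

ω = 2π×611/60 = 63.98 rad/s; P_out = τω = 211 × 63.98 = 13500 W
P_in = P_out / η = 13500 / 0.788 = 17132 W
I = P_in / V = 17132 / 240 = 71.4 A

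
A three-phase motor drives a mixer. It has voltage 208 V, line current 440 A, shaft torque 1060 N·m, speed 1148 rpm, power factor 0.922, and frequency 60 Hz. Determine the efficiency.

87.2 %

ω = 2π × 1148/60 = 120.2 rad/s; P_out = τω = 1060 × 120.2 = 127412 W
P_in = √3·V_L·I_L·cosφ = 1.732 × 208 × 440 × 0.922 = 146149 W
η = P_out / P_in = 127412 / 146149 = 0.872 = 87.2%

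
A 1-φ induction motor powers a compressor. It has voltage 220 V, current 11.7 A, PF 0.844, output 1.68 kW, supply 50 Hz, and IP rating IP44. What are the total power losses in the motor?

P_in = V·I·cosφ = 220×11.7×0.844 = 2172 W
P_out = 1680 W
Losses = P_in − P_out = 2172 − 1680 = 492 W

492 W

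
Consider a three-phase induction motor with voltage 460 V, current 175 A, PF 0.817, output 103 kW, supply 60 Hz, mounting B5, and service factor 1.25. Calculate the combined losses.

10.9 kW

P_in = √3·V·I·cosφ = 1.732×460×175×0.817 = 113911 W
P_out = 103000 W
Losses = P_in − P_out = 113911 − 103000 = 10911 W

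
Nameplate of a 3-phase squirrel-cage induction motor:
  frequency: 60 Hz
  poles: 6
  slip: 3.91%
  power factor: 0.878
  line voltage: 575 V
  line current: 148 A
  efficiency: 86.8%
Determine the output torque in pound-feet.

686 lb·ft

P_in = √3·V·I·cosφ = 1.732 × 575 × 148 × 0.878 = 129411 W
P_out = η·P_in = 0.868 × 129411 = 112329 W
n_s = 120×60/6 = 1200 rpm; n = 1200×(1−0.0391) = 1153 rpm
ω = 2π×1153/60 = 120.7 rad/s
τ = P_out/ω = 112329/120.7 = 930.6 N·m
In lb·ft: 930.6/1.356 = 686 lb·ft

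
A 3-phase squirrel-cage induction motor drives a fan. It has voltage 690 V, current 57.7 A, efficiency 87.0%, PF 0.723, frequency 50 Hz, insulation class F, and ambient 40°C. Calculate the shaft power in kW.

P_in = √3·V·I·cosφ = 1.732 × 690 × 57.7 × 0.723 = 49855 W
P_out = η·P_in = 0.87 × 49855 = 43374 W

43.4 kW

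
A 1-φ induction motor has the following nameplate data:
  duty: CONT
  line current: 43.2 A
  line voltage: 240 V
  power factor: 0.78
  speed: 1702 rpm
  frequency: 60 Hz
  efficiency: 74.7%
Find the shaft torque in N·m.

P_in = V·I·cosφ = 240 × 43.2 × 0.78 = 8087 W
P_out = η·P_in = 0.747 × 8087 = 6041 W
n = 1702 rpm
ω = 2π×1702/60 = 178.2 rad/s
τ = P_out/ω = 6041/178.2 = 33.9 N·m

33.9 N·m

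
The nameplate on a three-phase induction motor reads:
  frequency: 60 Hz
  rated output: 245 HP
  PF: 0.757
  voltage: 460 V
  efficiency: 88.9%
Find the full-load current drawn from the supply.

P_out = 245 × 746 = 182770 W
P_in = P_out / η = 182770 / 0.889 = 205591 W
I_L = P_in / (√3·V_L·cosφ) = 205591 / (1.732 × 460 × 0.757) = 341 A

341 A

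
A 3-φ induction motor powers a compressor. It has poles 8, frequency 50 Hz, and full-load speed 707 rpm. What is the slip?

n_s = 120f/p = 120×50/8 = 750 rpm
s = (n_s − n)/n_s = (750 − 707)/750 = 0.0573

5.73 %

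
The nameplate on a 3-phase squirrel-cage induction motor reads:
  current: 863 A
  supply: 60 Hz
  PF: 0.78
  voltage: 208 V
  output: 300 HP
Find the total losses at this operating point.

P_in = √3·V·I·cosφ = 1.732×208×863×0.78 = 242503 W
P_out = 300×746 = 223800 W
Losses = P_in − P_out = 242503 − 223800 = 18703 W

18.7 kW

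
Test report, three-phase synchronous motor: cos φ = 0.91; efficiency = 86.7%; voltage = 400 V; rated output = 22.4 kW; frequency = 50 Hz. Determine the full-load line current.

P_out = 22.4 kW = 22400 W
P_in = P_out / η = 22400 / 0.867 = 25836 W
I_L = P_in / (√3·V_L·cosφ) = 25836 / (1.732 × 400 × 0.91) = 41 A

41 A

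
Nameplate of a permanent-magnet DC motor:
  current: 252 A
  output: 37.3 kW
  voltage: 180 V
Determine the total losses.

P_in = V·I = 180×252 = 45360 W
P_out = 37300 W
Losses = P_in − P_out = 45360 − 37300 = 8060 W

8060 W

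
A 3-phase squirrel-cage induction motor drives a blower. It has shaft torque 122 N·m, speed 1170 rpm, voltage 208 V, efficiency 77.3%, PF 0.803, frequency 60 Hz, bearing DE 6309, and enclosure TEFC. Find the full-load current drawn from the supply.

ω = 2π×1170/60 = 122.5 rad/s; P_out = τω = 122 × 122.5 = 14945 W
P_in = P_out / η = 14945 / 0.773 = 19334 W
I_L = P_in / (√3·V_L·cosφ) = 19334 / (1.732 × 208 × 0.803) = 66.8 A

66.8 A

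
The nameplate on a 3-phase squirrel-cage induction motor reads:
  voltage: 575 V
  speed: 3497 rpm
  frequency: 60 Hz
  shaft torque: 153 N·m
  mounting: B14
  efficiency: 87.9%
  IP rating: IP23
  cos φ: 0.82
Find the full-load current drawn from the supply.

ω = 2π×3497/60 = 366.2 rad/s; P_out = τω = 153 × 366.2 = 56029 W
P_in = P_out / η = 56029 / 0.879 = 63742 W
I_L = P_in / (√3·V_L·cosφ) = 63742 / (1.732 × 575 × 0.82) = 78.1 A

78.1 A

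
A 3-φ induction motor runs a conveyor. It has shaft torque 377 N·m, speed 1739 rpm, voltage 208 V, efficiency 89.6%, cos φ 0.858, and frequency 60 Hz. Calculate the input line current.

248 A

ω = 2π×1739/60 = 182.1 rad/s; P_out = τω = 377 × 182.1 = 68652 W
P_in = P_out / η = 68652 / 0.896 = 76621 W
I_L = P_in / (√3·V_L·cosφ) = 76621 / (1.732 × 208 × 0.858) = 248 A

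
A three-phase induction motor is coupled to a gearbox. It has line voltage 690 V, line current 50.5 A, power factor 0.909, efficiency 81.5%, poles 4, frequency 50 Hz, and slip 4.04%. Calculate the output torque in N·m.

297 N·m

P_in = √3·V·I·cosφ = 1.732 × 690 × 50.5 × 0.909 = 54860 W
P_out = η·P_in = 0.815 × 54860 = 44711 W
n_s = 120×50/4 = 1500 rpm; n = 1500×(1−0.0404) = 1439 rpm
ω = 2π×1439/60 = 150.7 rad/s
τ = P_out/ω = 44711/150.7 = 297 N·m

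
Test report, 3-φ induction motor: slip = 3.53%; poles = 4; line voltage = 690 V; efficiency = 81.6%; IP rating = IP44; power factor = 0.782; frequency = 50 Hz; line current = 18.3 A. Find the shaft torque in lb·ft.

67.9 lb·ft

P_in = √3·V·I·cosφ = 1.732 × 690 × 18.3 × 0.782 = 17102 W
P_out = η·P_in = 0.816 × 17102 = 13955 W
n_s = 120×50/4 = 1500 rpm; n = 1500×(1−0.0353) = 1447 rpm
ω = 2π×1447/60 = 151.5 rad/s
τ = P_out/ω = 13955/151.5 = 92.11 N·m
In lb·ft: 92.11/1.356 = 67.9 lb·ft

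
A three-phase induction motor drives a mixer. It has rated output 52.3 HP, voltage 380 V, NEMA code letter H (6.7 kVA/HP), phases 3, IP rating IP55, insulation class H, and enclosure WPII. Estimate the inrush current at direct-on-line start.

532 A

S_LR = 6.7 × 52.3 = 350.41 kVA
I_LR = S_LR/(√3·V_L) = 350410/(1.732×380) = 532 A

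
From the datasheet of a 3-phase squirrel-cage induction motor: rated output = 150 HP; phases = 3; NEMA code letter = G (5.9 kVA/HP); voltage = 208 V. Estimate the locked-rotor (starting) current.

2460 A

S_LR = 5.9 × 150 = 885 kVA
I_LR = S_LR/(√3·V_L) = 885000/(1.732×208) = 2460 A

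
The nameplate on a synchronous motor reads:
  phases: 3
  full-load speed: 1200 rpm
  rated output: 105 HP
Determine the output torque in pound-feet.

460 lb·ft

P_out = 105 × 746 = 78330 W
ω = 2π × 1200/60 = 125.7 rad/s
τ = P_out/ω = 78330/125.7 = 623.2 N·m
In lb·ft: 623.2/1.356 = 460 lb·ft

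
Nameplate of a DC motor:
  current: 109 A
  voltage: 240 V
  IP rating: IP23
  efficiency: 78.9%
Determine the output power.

20.6 kW

P_in = V·I = 240 × 109 = 26160 W
P_out = η·P_in = 0.789 × 26160 = 20640 W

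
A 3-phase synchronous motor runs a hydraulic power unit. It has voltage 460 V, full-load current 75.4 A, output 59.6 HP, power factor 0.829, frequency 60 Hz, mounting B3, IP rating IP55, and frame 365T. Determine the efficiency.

89.3 %

P_out = 59.6 × 746 = 44462 W
P_in = √3·V_L·I_L·cosφ = 1.732 × 460 × 75.4 × 0.829 = 49800 W
η = P_out / P_in = 44462 / 49800 = 0.893 = 89.3%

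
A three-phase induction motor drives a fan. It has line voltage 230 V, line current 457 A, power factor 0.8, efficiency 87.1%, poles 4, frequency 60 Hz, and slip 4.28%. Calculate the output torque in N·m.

703 N·m

P_in = √3·V·I·cosφ = 1.732 × 230 × 457 × 0.8 = 145640 W
P_out = η·P_in = 0.871 × 145640 = 126852 W
n_s = 120×60/4 = 1800 rpm; n = 1800×(1−0.0428) = 1723 rpm
ω = 2π×1723/60 = 180.4 rad/s
τ = P_out/ω = 126852/180.4 = 703 N·m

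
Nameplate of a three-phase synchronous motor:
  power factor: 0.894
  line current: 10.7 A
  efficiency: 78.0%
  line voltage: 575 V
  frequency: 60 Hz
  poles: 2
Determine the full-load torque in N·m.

19.7 N·m

P_in = √3·V·I·cosφ = 1.732 × 575 × 10.7 × 0.894 = 9527 W
P_out = η·P_in = 0.78 × 9527 = 7431 W
n = n_s = 120×60/2 = 3600 rpm (synchronous)
ω = 2π×3600/60 = 377 rad/s
τ = P_out/ω = 7431/377 = 19.7 N·m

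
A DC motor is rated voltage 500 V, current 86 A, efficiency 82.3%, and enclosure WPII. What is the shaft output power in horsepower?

47.4 HP

P_in = V·I = 500 × 86 = 43000 W
P_out = η·P_in = 0.823 × 43000 = 35389 W
= 35389/746 = 47.4 HP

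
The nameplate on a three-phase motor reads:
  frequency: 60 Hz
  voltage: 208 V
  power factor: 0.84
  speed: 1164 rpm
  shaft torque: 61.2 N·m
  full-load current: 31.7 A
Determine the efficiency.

ω = 2π × 1164/60 = 121.9 rad/s; P_out = τω = 61.2 × 121.9 = 7460 W
P_in = √3·V_L·I_L·cosφ = 1.732 × 208 × 31.7 × 0.84 = 9593 W
η = P_out / P_in = 7460 / 9593 = 0.778 = 77.8%

77.8 %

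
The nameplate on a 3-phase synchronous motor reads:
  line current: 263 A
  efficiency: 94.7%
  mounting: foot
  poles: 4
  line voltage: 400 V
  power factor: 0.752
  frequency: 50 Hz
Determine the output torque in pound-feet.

P_in = √3·V·I·cosφ = 1.732 × 400 × 263 × 0.752 = 137019 W
P_out = η·P_in = 0.947 × 137019 = 129757 W
n = n_s = 120×50/4 = 1500 rpm (synchronous)
ω = 2π×1500/60 = 157.1 rad/s
τ = P_out/ω = 129757/157.1 = 826 N·m
In lb·ft: 826/1.356 = 609 lb·ft

609 lb·ft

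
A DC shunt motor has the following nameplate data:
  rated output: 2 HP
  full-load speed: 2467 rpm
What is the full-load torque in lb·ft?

P_out = 2 × 746 = 1492 W
ω = 2π × 2467/60 = 258.3 rad/s
τ = P_out/ω = 1492/258.3 = 5.776 N·m
In lb·ft: 5.776/1.356 = 4.26 lb·ft

4.26 lb·ft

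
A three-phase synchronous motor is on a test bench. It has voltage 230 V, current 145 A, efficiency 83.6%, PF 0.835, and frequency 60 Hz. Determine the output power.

40.3 kW

P_in = √3·V·I·cosφ = 1.732 × 230 × 145 × 0.835 = 48231 W
P_out = η·P_in = 0.836 × 48231 = 40321 W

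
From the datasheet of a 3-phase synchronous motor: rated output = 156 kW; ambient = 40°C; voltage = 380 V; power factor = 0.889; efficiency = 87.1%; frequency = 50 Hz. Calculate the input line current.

P_out = 156 kW = 156000 W
P_in = P_out / η = 156000 / 0.871 = 179104 W
I_L = P_in / (√3·V_L·cosφ) = 179104 / (1.732 × 380 × 0.889) = 306 A

306 A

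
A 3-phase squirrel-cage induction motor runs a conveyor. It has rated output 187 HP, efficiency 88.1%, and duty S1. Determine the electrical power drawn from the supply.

158 kW

P_out = 187 × 746 = 139502 W
P_in = P_out/η = 139502/0.881 = 158345 W = 158 kW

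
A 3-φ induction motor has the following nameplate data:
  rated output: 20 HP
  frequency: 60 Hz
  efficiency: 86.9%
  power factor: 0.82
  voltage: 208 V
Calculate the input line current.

58.1 A

P_out = 20 × 746 = 14920 W
P_in = P_out / η = 14920 / 0.869 = 17169 W
I_L = P_in / (√3·V_L·cosφ) = 17169 / (1.732 × 208 × 0.82) = 58.1 A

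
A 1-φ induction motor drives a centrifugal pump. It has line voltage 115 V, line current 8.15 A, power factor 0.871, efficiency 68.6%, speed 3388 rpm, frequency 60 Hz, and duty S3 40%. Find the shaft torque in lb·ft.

P_in = V·I·cosφ = 115 × 8.15 × 0.871 = 816 W
P_out = η·P_in = 0.686 × 816 = 560 W
n = 3388 rpm
ω = 2π×3388/60 = 354.8 rad/s
τ = P_out/ω = 560/354.8 = 1.578 N·m
In lb·ft: 1.578/1.356 = 1.16 lb·ft

1.16 lb·ft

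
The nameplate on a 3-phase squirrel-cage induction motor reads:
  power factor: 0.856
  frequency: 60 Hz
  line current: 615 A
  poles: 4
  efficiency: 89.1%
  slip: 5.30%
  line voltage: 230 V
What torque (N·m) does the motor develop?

1050 N·m

P_in = √3·V·I·cosφ = 1.732 × 230 × 615 × 0.856 = 209713 W
P_out = η·P_in = 0.891 × 209713 = 186854 W
n_s = 120×60/4 = 1800 rpm; n = 1800×(1−0.053) = 1705 rpm
ω = 2π×1705/60 = 178.5 rad/s
τ = P_out/ω = 186854/178.5 = 1050 N·m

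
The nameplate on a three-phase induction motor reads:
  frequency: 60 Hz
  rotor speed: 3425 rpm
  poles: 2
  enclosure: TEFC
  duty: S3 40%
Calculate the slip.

n_s = 120f/p = 120×60/2 = 3600 rpm
s = (n_s − n)/n_s = (3600 − 3425)/3600 = 0.0486

4.86 %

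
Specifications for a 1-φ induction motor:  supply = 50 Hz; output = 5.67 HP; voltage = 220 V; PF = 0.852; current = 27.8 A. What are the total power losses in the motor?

981 W

P_in = V·I·cosφ = 220×27.8×0.852 = 5211 W
P_out = 5.67×746 = 4230 W
Losses = P_in − P_out = 5211 − 4230 = 981 W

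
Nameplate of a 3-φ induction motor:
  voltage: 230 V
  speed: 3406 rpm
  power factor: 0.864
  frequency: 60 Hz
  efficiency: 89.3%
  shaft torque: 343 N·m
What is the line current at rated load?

398 A

ω = 2π×3406/60 = 356.7 rad/s; P_out = τω = 343 × 356.7 = 122348 W
P_in = P_out / η = 122348 / 0.893 = 137008 W
I_L = P_in / (√3·V_L·cosφ) = 137008 / (1.732 × 230 × 0.864) = 398 A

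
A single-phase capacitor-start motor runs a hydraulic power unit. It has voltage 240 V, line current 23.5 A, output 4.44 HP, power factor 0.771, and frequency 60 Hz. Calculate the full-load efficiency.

76.2 %

P_out = 4.44 × 746 = 3312 W
P_in = V·I·cosφ = 240 × 23.5 × 0.771 = 4348 W
η = P_out / P_in = 3312 / 4348 = 0.762 = 76.2%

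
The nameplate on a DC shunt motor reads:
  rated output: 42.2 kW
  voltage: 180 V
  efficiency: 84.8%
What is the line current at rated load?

276 A

P_out = 42.2 kW = 42200 W
P_in = P_out / η = 42200 / 0.848 = 49764 W
I = P_in / V = 49764 / 180 = 276 A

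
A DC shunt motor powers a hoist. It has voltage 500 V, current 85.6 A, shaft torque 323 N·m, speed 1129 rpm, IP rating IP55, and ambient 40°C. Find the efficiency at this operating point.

ω = 2π × 1129/60 = 118.2 rad/s; P_out = τω = 323 × 118.2 = 38179 W
P_in = V·I = 500 × 85.6 = 42800 W
η = P_out / P_in = 38179 / 42800 = 0.892 = 89.2%

89.2 %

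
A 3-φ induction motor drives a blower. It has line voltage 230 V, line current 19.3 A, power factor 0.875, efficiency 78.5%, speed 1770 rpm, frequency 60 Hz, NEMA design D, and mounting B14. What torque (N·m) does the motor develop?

28.5 N·m

P_in = √3·V·I·cosφ = 1.732 × 230 × 19.3 × 0.875 = 6727 W
P_out = η·P_in = 0.785 × 6727 = 5281 W
n = 1770 rpm
ω = 2π×1770/60 = 185.4 rad/s
τ = P_out/ω = 5281/185.4 = 28.5 N·m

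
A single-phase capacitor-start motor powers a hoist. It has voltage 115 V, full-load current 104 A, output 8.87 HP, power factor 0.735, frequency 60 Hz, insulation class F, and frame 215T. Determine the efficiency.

75.3 %

P_out = 8.87 × 746 = 6617 W
P_in = V·I·cosφ = 115 × 104 × 0.735 = 8791 W
η = P_out / P_in = 6617 / 8791 = 0.753 = 75.3%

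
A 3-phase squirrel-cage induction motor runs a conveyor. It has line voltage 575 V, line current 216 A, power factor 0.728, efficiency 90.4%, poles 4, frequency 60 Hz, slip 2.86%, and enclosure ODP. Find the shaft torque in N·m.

773 N·m

P_in = √3·V·I·cosφ = 1.732 × 575 × 216 × 0.728 = 156603 W
P_out = η·P_in = 0.904 × 156603 = 141569 W
n_s = 120×60/4 = 1800 rpm; n = 1800×(1−0.0286) = 1749 rpm
ω = 2π×1749/60 = 183.2 rad/s
τ = P_out/ω = 141569/183.2 = 773 N·m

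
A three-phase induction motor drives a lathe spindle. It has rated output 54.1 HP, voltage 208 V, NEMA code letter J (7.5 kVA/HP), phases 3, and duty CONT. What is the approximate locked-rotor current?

S_LR = 7.5 × 54.1 = 405.75 kVA
I_LR = S_LR/(√3·V_L) = 405750/(1.732×208) = 1130 A

1130 A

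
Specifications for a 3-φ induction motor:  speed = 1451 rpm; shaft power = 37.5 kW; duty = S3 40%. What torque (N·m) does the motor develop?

ω = 2π × 1451/60 = 151.9 rad/s
τ = P/ω = 37500/151.9 = 247 N·m

247 N·m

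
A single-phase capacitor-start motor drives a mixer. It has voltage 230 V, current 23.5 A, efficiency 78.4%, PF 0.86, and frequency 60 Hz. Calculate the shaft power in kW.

3.64 kW

P_in = V·I·cosφ = 230 × 23.5 × 0.86 = 4648 W
P_out = η·P_in = 0.784 × 4648 = 3644 W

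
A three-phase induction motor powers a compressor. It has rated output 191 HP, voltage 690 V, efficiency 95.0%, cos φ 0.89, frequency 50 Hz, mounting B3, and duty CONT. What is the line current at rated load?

141 A

P_out = 191 × 746 = 142486 W
P_in = P_out / η = 142486 / 0.950 = 149985 W
I_L = P_in / (√3·V_L·cosφ) = 149985 / (1.732 × 690 × 0.89) = 141 A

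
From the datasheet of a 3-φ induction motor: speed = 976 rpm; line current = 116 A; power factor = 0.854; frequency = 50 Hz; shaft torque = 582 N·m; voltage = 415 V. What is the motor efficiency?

ω = 2π × 976/60 = 102.2 rad/s; P_out = τω = 582 × 102.2 = 59480 W
P_in = √3·V_L·I_L·cosφ = 1.732 × 415 × 116 × 0.854 = 71205 W
η = P_out / P_in = 59480 / 71205 = 0.835 = 83.5%

83.5 %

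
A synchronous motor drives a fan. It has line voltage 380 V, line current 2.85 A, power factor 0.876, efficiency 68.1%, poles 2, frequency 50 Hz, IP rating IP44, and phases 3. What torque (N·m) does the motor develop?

P_in = √3·V·I·cosφ = 1.732 × 380 × 2.85 × 0.876 = 1643 W
P_out = η·P_in = 0.681 × 1643 = 1119 W
n = n_s = 120×50/2 = 3000 rpm (synchronous)
ω = 2π×3000/60 = 314.2 rad/s
τ = P_out/ω = 1119/314.2 = 3.56 N·m

3.56 N·m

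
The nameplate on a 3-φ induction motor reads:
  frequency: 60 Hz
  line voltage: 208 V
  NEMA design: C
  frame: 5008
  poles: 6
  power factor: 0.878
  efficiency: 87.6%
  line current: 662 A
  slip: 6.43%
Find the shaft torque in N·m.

P_in = √3·V·I·cosφ = 1.732 × 208 × 662 × 0.878 = 209394 W
P_out = η·P_in = 0.876 × 209394 = 183429 W
n_s = 120×60/6 = 1200 rpm; n = 1200×(1−0.0643) = 1123 rpm
ω = 2π×1123/60 = 117.6 rad/s
τ = P_out/ω = 183429/117.6 = 1560 N·m

1560 N·m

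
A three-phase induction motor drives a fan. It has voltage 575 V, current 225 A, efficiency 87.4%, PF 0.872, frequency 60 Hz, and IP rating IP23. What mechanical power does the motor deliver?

P_in = √3·V·I·cosφ = 1.732 × 575 × 225 × 0.872 = 195396 W
P_out = η·P_in = 0.874 × 195396 = 170776 W

171 kW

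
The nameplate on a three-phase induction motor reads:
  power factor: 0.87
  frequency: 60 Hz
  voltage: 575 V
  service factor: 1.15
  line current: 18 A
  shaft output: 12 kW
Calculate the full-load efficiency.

76.9 %

P_out = 12 kW = 12000 W
P_in = √3·V_L·I_L·cosφ = 1.732 × 575 × 18 × 0.87 = 15596 W
η = P_out / P_in = 12000 / 15596 = 0.769 = 76.9%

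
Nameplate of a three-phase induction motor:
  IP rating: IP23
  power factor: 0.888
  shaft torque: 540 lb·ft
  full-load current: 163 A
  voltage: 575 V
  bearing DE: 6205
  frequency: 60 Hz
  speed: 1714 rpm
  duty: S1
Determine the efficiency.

91.2 %

τ = 540 lb·ft × 1.356 = 732.2 N·m
ω = 2π × 1714/60 = 179.5 rad/s; P_out = τω = 732.2 × 179.5 = 131430 W
P_in = √3·V_L·I_L·cosφ = 1.732 × 575 × 163 × 0.888 = 144151 W
η = P_out / P_in = 131430 / 144151 = 0.912 = 91.2%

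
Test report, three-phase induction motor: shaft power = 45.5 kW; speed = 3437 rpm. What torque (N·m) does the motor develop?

126 N·m

ω = 2π × 3437/60 = 359.9 rad/s
τ = P/ω = 45500/359.9 = 126 N·m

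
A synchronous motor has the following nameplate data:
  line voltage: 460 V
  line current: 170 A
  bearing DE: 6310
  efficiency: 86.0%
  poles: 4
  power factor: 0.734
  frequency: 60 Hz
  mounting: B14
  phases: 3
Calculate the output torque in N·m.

454 N·m

P_in = √3·V·I·cosφ = 1.732 × 460 × 170 × 0.734 = 99415 W
P_out = η·P_in = 0.86 × 99415 = 85497 W
n = n_s = 120×60/4 = 1800 rpm (synchronous)
ω = 2π×1800/60 = 188.5 rad/s
τ = P_out/ω = 85497/188.5 = 454 N·m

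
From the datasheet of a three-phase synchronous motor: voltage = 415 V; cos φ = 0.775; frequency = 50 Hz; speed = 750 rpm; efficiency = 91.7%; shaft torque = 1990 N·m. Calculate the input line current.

ω = 2π×750/60 = 78.54 rad/s; P_out = τω = 1990 × 78.54 = 156295 W
P_in = P_out / η = 156295 / 0.917 = 170442 W
I_L = P_in / (√3·V_L·cosφ) = 170442 / (1.732 × 415 × 0.775) = 306 A

306 A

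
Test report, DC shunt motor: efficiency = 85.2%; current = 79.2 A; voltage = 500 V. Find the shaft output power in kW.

P_in = V·I = 500 × 79.2 = 39600 W
P_out = η·P_in = 0.852 × 39600 = 33739 W

33.7 kW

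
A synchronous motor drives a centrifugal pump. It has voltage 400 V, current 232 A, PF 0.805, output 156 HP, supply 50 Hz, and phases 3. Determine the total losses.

P_in = √3·V·I·cosφ = 1.732×400×232×0.805 = 129387 W
P_out = 156×746 = 116376 W
Losses = P_in − P_out = 129387 − 116376 = 13011 W

13 kW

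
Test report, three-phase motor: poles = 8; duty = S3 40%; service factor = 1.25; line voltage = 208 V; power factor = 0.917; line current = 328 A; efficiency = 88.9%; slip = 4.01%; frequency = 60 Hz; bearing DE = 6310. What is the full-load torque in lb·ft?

P_in = √3·V·I·cosφ = 1.732 × 208 × 328 × 0.917 = 108356 W
P_out = η·P_in = 0.889 × 108356 = 96328 W
n_s = 120×60/8 = 900 rpm; n = 900×(1−0.0401) = 864 rpm
ω = 2π×864/60 = 90.48 rad/s
τ = P_out/ω = 96328/90.48 = 1065 N·m
In lb·ft: 1065/1.356 = 785 lb·ft

785 lb·ft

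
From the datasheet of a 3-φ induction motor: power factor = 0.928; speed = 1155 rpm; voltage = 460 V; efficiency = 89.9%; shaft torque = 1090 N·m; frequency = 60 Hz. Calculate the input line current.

ω = 2π×1155/60 = 121 rad/s; P_out = τω = 1090 × 121 = 131890 W
P_in = P_out / η = 131890 / 0.899 = 146707 W
I_L = P_in / (√3·V_L·cosφ) = 146707 / (1.732 × 460 × 0.928) = 198 A

198 A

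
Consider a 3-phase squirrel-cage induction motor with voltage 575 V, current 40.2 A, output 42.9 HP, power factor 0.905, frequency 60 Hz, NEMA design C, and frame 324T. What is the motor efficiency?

88.3 %

P_out = 42.9 × 746 = 32003 W
P_in = √3·V_L·I_L·cosφ = 1.732 × 575 × 40.2 × 0.905 = 36232 W
η = P_out / P_in = 32003 / 36232 = 0.883 = 88.3%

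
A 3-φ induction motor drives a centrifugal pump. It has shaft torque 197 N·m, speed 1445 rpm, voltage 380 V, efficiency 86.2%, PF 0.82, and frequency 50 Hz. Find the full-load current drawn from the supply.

ω = 2π×1445/60 = 151.3 rad/s; P_out = τω = 197 × 151.3 = 29806 W
P_in = P_out / η = 29806 / 0.862 = 34578 W
I_L = P_in / (√3·V_L·cosφ) = 34578 / (1.732 × 380 × 0.82) = 64.1 A

64.1 A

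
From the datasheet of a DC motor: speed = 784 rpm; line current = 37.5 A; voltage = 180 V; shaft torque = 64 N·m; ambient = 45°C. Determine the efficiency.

ω = 2π × 784/60 = 82.1 rad/s; P_out = τω = 64 × 82.1 = 5254 W
P_in = V·I = 180 × 37.5 = 6750 W
η = P_out / P_in = 5254 / 6750 = 0.778 = 77.8%

77.8 %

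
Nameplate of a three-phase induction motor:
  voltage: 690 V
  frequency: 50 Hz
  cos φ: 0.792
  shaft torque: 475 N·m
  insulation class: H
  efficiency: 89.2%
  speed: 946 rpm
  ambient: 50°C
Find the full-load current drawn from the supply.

ω = 2π×946/60 = 99.06 rad/s; P_out = τω = 475 × 99.06 = 47054 W
P_in = P_out / η = 47054 / 0.892 = 52751 W
I_L = P_in / (√3·V_L·cosφ) = 52751 / (1.732 × 690 × 0.792) = 55.7 A

55.7 A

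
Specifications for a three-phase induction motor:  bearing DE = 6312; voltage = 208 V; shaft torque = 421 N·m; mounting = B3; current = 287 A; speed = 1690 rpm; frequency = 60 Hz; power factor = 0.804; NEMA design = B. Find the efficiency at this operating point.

ω = 2π × 1690/60 = 177 rad/s; P_out = τω = 421 × 177 = 74517 W
P_in = √3·V_L·I_L·cosφ = 1.732 × 208 × 287 × 0.804 = 83128 W
η = P_out / P_in = 74517 / 83128 = 0.896 = 89.6%

89.6 %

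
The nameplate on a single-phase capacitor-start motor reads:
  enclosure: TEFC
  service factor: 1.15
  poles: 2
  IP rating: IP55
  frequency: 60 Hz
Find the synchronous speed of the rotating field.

3600 rpm

n_s = 120f/p = 120×60/2 = 3600 rpm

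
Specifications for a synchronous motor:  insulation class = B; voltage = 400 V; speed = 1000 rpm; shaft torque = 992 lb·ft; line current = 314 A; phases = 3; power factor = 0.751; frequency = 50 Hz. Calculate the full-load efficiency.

86.2 %

τ = 992 lb·ft × 1.356 = 1345 N·m
ω = 2π × 1000/60 = 104.7 rad/s; P_out = τω = 1345 × 104.7 = 140822 W
P_in = √3·V_L·I_L·cosφ = 1.732 × 400 × 314 × 0.751 = 163372 W
η = P_out / P_in = 140822 / 163372 = 0.862 = 86.2%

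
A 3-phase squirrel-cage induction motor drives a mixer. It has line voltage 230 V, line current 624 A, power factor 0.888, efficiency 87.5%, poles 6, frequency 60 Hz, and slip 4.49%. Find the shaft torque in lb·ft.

1190 lb·ft

P_in = √3·V·I·cosφ = 1.732 × 230 × 624 × 0.888 = 220736 W
P_out = η·P_in = 0.875 × 220736 = 193144 W
n_s = 120×60/6 = 1200 rpm; n = 1200×(1−0.0449) = 1146 rpm
ω = 2π×1146/60 = 120 rad/s
τ = P_out/ω = 193144/120 = 1610 N·m
In lb·ft: 1610/1.356 = 1190 lb·ft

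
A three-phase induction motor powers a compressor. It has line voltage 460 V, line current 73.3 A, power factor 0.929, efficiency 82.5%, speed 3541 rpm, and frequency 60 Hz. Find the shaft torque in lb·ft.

P_in = √3·V·I·cosφ = 1.732 × 460 × 73.3 × 0.929 = 54253 W
P_out = η·P_in = 0.825 × 54253 = 44759 W
n = 3541 rpm
ω = 2π×3541/60 = 370.8 rad/s
τ = P_out/ω = 44759/370.8 = 120.7 N·m
In lb·ft: 120.7/1.356 = 89 lb·ft

89 lb·ft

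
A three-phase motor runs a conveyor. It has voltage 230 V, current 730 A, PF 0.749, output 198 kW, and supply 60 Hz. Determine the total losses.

19800 W

P_in = √3·V·I·cosφ = 1.732×230×730×0.749 = 217811 W
P_out = 198000 W
Losses = P_in − P_out = 217811 − 198000 = 19811 W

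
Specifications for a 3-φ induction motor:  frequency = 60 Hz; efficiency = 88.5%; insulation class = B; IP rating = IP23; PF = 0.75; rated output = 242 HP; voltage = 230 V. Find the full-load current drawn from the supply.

P_out = 242 × 746 = 180532 W
P_in = P_out / η = 180532 / 0.885 = 203991 W
I_L = P_in / (√3·V_L·cosφ) = 203991 / (1.732 × 230 × 0.75) = 683 A

683 A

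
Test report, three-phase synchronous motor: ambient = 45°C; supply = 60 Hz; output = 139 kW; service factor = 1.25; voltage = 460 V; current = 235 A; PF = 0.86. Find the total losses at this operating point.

22000 W

P_in = √3·V·I·cosφ = 1.732×460×235×0.86 = 161017 W
P_out = 139000 W
Losses = P_in − P_out = 161017 − 139000 = 22017 W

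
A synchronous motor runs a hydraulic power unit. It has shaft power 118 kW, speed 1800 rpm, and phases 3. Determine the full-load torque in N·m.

626 N·m

ω = 2π × 1800/60 = 188.5 rad/s
τ = P/ω = 118000/188.5 = 626 N·m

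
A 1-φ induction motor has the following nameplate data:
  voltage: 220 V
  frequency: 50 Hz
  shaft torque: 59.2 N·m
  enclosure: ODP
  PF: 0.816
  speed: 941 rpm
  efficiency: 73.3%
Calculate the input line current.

44.3 A

ω = 2π×941/60 = 98.54 rad/s; P_out = τω = 59.2 × 98.54 = 5834 W
P_in = P_out / η = 5834 / 0.733 = 7959 W
I = P_in / (V·cosφ) = 7959 / (220 × 0.816) = 44.3 A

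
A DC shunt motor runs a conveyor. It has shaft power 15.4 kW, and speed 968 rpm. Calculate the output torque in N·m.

ω = 2π × 968/60 = 101.4 rad/s
τ = P/ω = 15400/101.4 = 152 N·m

152 N·m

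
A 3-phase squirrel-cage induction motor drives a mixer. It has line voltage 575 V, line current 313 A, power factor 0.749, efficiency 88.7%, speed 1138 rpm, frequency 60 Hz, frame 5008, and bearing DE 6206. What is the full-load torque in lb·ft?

P_in = √3·V·I·cosφ = 1.732 × 575 × 313 × 0.749 = 233476 W
P_out = η·P_in = 0.887 × 233476 = 207093 W
n = 1138 rpm
ω = 2π×1138/60 = 119.2 rad/s
τ = P_out/ω = 207093/119.2 = 1737 N·m
In lb·ft: 1737/1.356 = 1280 lb·ft

1280 lb·ft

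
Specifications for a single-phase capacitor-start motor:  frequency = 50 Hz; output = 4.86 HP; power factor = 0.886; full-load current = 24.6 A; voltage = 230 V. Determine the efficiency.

P_out = 4.86 × 746 = 3626 W
P_in = V·I·cosφ = 230 × 24.6 × 0.886 = 5013 W
η = P_out / P_in = 3626 / 5013 = 0.723 = 72.3%

72.3 %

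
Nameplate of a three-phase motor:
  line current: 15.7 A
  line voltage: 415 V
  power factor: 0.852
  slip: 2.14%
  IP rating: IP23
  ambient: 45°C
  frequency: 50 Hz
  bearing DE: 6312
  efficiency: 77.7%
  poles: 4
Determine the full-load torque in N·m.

P_in = √3·V·I·cosφ = 1.732 × 415 × 15.7 × 0.852 = 9615 W
P_out = η·P_in = 0.777 × 9615 = 7471 W
n_s = 120×50/4 = 1500 rpm; n = 1500×(1−0.0214) = 1468 rpm
ω = 2π×1468/60 = 153.7 rad/s
τ = P_out/ω = 7471/153.7 = 48.6 N·m

48.6 N·m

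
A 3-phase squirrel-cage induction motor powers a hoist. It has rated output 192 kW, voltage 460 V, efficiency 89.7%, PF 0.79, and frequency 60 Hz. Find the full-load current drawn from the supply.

340 A

P_out = 192 kW = 192000 W
P_in = P_out / η = 192000 / 0.897 = 214047 W
I_L = P_in / (√3·V_L·cosφ) = 214047 / (1.732 × 460 × 0.79) = 340 A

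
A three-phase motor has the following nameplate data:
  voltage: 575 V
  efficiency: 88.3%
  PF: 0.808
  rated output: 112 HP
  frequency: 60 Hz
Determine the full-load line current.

P_out = 112 × 746 = 83552 W
P_in = P_out / η = 83552 / 0.883 = 94623 W
I_L = P_in / (√3·V_L·cosφ) = 94623 / (1.732 × 575 × 0.808) = 118 A

118 A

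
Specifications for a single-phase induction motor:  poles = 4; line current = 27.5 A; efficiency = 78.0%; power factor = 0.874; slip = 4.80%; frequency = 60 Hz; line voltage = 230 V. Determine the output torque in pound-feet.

P_in = V·I·cosφ = 230 × 27.5 × 0.874 = 5528 W
P_out = η·P_in = 0.78 × 5528 = 4312 W
n_s = 120×60/4 = 1800 rpm; n = 1800×(1−0.048) = 1714 rpm
ω = 2π×1714/60 = 179.5 rad/s
τ = P_out/ω = 4312/179.5 = 24.02 N·m
In lb·ft: 24.02/1.356 = 17.7 lb·ft

17.7 lb·ft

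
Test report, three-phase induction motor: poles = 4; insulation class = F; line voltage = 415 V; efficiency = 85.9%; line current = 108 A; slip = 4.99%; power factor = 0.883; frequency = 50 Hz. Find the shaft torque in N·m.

395 N·m

P_in = √3·V·I·cosφ = 1.732 × 415 × 108 × 0.883 = 68546 W
P_out = η·P_in = 0.859 × 68546 = 58881 W
n_s = 120×50/4 = 1500 rpm; n = 1500×(1−0.0499) = 1425 rpm
ω = 2π×1425/60 = 149.2 rad/s
τ = P_out/ω = 58881/149.2 = 395 N·m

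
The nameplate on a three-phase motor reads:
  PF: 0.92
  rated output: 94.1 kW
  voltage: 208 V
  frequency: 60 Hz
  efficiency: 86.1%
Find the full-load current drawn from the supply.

330 A

P_out = 94.1 kW = 94100 W
P_in = P_out / η = 94100 / 0.861 = 109292 W
I_L = P_in / (√3·V_L·cosφ) = 109292 / (1.732 × 208 × 0.92) = 330 A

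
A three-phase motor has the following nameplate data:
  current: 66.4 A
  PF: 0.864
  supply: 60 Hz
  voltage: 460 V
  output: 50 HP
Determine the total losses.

P_in = √3·V·I·cosφ = 1.732×460×66.4×0.864 = 45708 W
P_out = 50×746 = 37300 W
Losses = P_in − P_out = 45708 − 37300 = 8408 W

8.41 kW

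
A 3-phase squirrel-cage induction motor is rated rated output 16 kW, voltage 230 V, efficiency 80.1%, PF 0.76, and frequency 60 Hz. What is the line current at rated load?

66 A

P_out = 16 kW = 16000 W
P_in = P_out / η = 16000 / 0.801 = 19975 W
I_L = P_in / (√3·V_L·cosφ) = 19975 / (1.732 × 230 × 0.76) = 66 A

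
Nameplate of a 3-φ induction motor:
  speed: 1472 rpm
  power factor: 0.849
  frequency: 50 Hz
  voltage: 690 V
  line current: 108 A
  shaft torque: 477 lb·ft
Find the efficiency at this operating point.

τ = 477 lb·ft × 1.356 = 646.8 N·m
ω = 2π × 1472/60 = 154.1 rad/s; P_out = τω = 646.8 × 154.1 = 99672 W
P_in = √3·V_L·I_L·cosφ = 1.732 × 690 × 108 × 0.849 = 109579 W
η = P_out / P_in = 99672 / 109579 = 0.910 = 91.0%

91.0 %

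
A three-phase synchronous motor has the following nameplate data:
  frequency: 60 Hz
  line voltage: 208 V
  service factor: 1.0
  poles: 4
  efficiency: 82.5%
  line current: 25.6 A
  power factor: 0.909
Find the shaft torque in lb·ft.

P_in = √3·V·I·cosφ = 1.732 × 208 × 25.6 × 0.909 = 8383 W
P_out = η·P_in = 0.825 × 8383 = 6916 W
n = n_s = 120×60/4 = 1800 rpm (synchronous)
ω = 2π×1800/60 = 188.5 rad/s
τ = P_out/ω = 6916/188.5 = 36.69 N·m
In lb·ft: 36.69/1.356 = 27.1 lb·ft

27.1 lb·ft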